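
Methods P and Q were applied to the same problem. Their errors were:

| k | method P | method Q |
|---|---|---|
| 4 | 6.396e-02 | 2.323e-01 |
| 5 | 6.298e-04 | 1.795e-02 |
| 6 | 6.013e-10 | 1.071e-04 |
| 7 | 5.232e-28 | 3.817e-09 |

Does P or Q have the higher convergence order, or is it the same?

P

Method P: p ≈ ln(5.232e-28/6.013e-10)/ln(6.013e-10/6.298e-04) ≈ 3.00.
Method Q: p ≈ ln(3.817e-09/1.071e-04)/ln(1.071e-04/1.795e-02) ≈ 2.00.
Method P has the higher order (≈3.0 vs ≈2.0).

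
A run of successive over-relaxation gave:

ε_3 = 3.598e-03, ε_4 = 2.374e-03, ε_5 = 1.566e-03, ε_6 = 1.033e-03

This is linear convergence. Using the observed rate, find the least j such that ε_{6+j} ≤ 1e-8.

Rate ρ ≈ ε_6/ε_5 = 1.033e-03/1.566e-03 = 0.6596.
After j more steps, ε_{6+j} ≈ 1.033e-03·ρ^j; need ρ^j ≤ 1e-8/1.033e-03 = 9.68054e-06.
j ≥ ln(9.68054e-06)/ln(0.6596) = -11.5454/-0.41612 = 27.745.
So 28 more iterations are needed.

28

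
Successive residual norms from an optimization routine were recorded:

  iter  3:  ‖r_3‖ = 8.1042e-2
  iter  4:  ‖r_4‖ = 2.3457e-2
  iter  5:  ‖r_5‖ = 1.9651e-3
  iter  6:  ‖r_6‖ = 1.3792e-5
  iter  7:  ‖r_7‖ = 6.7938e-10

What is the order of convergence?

Consecutive ratios: ‖r_7‖/‖r_6‖ = 6.7938e-10/1.3792e-5 = 4.9259e-05, ‖r_6‖/‖r_5‖ = 1.3792e-5/1.9651e-3 = 0.00701847.
p ≈ ln(4.9259e-05)/ln(0.00701847) = -9.9184/-4.9592 ≈ 2.00.
So the convergence is quadratic (order 2).

2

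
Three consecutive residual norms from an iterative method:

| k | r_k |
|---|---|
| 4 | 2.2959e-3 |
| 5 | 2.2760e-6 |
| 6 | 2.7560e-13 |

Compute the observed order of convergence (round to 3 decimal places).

2.303

p ≈ ln(r_6/r_5) / ln(r_5/r_4)
  = ln(2.7560e-13/2.2760e-6) / ln(2.2760e-6/2.2959e-3)
  = ln(1.2109e-07) / ln(0.000991332)
  = -15.926732 / -6.916461 ≈ 2.302729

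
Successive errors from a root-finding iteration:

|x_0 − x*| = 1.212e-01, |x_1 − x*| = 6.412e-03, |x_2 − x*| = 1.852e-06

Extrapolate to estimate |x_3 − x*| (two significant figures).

First estimate the order: p ≈ ln(|x_2 − x*|/|x_1 − x*|) / ln(|x_1 − x*|/|x_0 − x*|) = ln(1.852e-06/6.412e-03)/ln(6.412e-03/1.212e-01) = ln(0.000288833)/ln(0.0529043) ≈ 2.7727.
Then |x_3 − x*| ≈ |x_2 − x*|·(|x_2 − x*|/|x_1 − x*|)^p = 1.852e-06·(0.000288833)^2.7727 = 1.852e-06·1.53616e-10 ≈ 2.845e-16.

2.8e-16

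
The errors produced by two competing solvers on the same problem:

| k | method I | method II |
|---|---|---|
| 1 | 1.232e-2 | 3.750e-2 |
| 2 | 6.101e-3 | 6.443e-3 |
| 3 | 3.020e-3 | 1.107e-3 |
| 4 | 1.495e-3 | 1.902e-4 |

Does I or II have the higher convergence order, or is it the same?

same

Method I: p ≈ ln(1.495e-3/3.020e-3)/ln(3.020e-3/6.101e-3) ≈ 1.00.
Method II: p ≈ ln(1.902e-4/1.107e-3)/ln(1.107e-3/6.443e-3) ≈ 1.00.
Both orders ≈ 1.0 — effectively the same.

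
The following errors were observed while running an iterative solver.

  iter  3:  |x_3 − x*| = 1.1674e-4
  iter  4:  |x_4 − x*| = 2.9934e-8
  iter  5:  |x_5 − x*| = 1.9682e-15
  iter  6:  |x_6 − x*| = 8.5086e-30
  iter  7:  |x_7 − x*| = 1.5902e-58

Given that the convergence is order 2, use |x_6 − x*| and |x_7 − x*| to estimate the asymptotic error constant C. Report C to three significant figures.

2.20

C ≈ |x_7 − x*| / |x_6 − x*|^2
  = 1.5902e-58 / (8.5086e-30)^2
  = 1.5902e-58 / 7.23963e-59 ≈ 2.1965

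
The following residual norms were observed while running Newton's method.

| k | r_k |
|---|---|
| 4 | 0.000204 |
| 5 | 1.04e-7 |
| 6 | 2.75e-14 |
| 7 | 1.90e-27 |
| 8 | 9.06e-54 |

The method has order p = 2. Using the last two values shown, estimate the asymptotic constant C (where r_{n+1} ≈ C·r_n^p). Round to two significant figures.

C ≈ r_8 / r_7^2
  = 9.06e-54 / (1.90e-27)^2
  = 9.06e-54 / 3.61e-54 ≈ 2.5097

2.5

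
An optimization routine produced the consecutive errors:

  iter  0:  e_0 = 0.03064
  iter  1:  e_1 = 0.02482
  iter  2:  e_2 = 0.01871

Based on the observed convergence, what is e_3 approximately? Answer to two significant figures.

1.3e-2

First estimate the order: p ≈ ln(e_2/e_1) / ln(e_1/e_0) = ln(0.01871/0.02482)/ln(0.02482/0.03064) = ln(0.753828)/ln(0.810052) ≈ 1.3415.
Then e_3 ≈ e_2·(e_2/e_1)^p = 0.01871·(0.753828)^1.3415 = 0.01871·0.68448 ≈ 0.01281.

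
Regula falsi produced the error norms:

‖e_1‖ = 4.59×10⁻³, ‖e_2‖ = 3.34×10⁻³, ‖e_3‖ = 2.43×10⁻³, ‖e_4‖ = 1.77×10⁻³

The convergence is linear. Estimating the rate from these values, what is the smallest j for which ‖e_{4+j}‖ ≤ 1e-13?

75

Rate ρ ≈ ‖e_4‖/‖e_3‖ = 1.77×10⁻³/2.43×10⁻³ = 0.7284.
After j more steps, ‖e_{4+j}‖ ≈ 1.77×10⁻³·ρ^j; need ρ^j ≤ 1e-13/1.77×10⁻³ = 5.64972e-11.
j ≥ ln(5.64972e-11)/ln(0.7284) = -23.5968/-0.31690 = 74.461.
So 75 more iterations are needed.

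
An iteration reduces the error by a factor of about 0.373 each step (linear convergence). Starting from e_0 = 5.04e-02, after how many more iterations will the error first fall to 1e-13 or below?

28

After k steps, e_k ≈ 5.04e-02·0.373^k.
Need 0.373^k ≤ 1e-13/5.04e-02 = 1.98413e-12.
k ≥ ln(1.98413e-12)/ln(0.373) = -26.9458/-0.98618 = 27.323.
Smallest integer k = 28.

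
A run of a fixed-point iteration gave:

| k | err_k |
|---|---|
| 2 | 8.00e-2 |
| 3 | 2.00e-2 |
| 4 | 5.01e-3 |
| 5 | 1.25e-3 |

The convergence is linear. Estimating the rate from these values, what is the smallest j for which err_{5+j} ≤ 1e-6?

Rate ρ ≈ err_5/err_4 = 1.25e-3/5.01e-3 = 0.2495.
After j more steps, err_{5+j} ≈ 1.25e-3·ρ^j; need ρ^j ≤ 1e-6/1.25e-3 = 0.0008.
j ≥ ln(0.0008)/ln(0.2495) = -7.1309/-1.38830 = 5.136.
So 6 more iterations are needed.

6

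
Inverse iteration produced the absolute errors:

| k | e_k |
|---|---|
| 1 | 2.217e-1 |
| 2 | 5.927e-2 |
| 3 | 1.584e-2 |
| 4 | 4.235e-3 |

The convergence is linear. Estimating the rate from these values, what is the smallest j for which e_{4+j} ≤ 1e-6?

Rate ρ ≈ e_4/e_3 = 4.235e-3/1.584e-2 = 0.2674.
After j more steps, e_{4+j} ≈ 4.235e-3·ρ^j; need ρ^j ≤ 1e-6/4.235e-3 = 0.000236128.
j ≥ ln(0.000236128)/ln(0.2674) = -8.3511/-1.31901 = 6.331.
So 7 more iterations are needed.

7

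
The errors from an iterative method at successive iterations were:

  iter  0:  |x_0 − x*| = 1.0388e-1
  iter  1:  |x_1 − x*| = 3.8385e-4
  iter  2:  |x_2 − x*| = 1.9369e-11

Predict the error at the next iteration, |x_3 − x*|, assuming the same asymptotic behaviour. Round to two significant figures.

First estimate the order: p ≈ ln(|x_2 − x*|/|x_1 − x*|) / ln(|x_1 − x*|/|x_0 − x*|) = ln(1.9369e-11/3.8385e-4)/ln(3.8385e-4/1.0388e-1) = ln(5.04598e-08)/ln(0.00369513) ≈ 3.0000.
Then |x_3 − x*| ≈ |x_2 − x*|·(|x_2 − x*|/|x_1 − x*|)^p = 1.9369e-11·(5.04598e-08)^3.0000 = 1.9369e-11·1.2848e-22 ≈ 2.489e-33.

2.5e-33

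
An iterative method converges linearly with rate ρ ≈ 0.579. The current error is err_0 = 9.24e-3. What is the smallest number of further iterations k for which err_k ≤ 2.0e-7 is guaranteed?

After k steps, err_k ≈ 9.24e-3·0.579^k.
Need 0.579^k ≤ 2.0e-7/9.24e-3 = 2.1645e-05.
k ≥ ln(2.1645e-05)/ln(0.579) = -10.7407/-0.54645 = 19.655.
Smallest integer k = 20.

20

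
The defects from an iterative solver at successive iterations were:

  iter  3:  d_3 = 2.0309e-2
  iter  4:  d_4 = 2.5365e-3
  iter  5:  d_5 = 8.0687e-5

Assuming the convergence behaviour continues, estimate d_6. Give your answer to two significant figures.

2.7e-7

First estimate the order: p ≈ ln(d_5/d_4) / ln(d_4/d_3) = ln(8.0687e-5/2.5365e-3)/ln(2.5365e-3/2.0309e-2) = ln(0.0318104)/ln(0.124895) ≈ 1.6574.
Then d_6 ≈ d_5·(d_5/d_4)^p = 8.0687e-5·(0.0318104)^1.6574 = 8.0687e-5·0.0032973 ≈ 2.66e-07.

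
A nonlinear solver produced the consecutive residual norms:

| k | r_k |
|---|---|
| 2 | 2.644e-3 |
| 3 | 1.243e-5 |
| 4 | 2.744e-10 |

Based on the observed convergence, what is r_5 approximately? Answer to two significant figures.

First estimate the order: p ≈ ln(r_4/r_3) / ln(r_3/r_2) = ln(2.744e-10/1.243e-5)/ln(1.243e-5/2.644e-3) = ln(2.20756e-05)/ln(0.00470121) ≈ 2.0002.
Then r_5 ≈ r_4·(r_4/r_3)^p = 2.744e-10·(2.20756e-05)^2.0002 = 2.744e-10·4.86288e-10 ≈ 1.334e-19.

1.3e-19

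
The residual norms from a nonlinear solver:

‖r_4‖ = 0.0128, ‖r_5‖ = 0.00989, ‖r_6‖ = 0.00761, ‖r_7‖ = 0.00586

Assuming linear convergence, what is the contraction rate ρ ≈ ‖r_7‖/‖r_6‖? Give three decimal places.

ρ ≈ ‖r_7‖/‖r_6‖ = 0.00586/0.00761 = 0.77004

0.770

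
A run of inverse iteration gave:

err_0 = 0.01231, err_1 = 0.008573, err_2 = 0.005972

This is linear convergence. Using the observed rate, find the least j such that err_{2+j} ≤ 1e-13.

Rate ρ ≈ err_2/err_1 = 0.005972/0.008573 = 0.6966.
After j more steps, err_{2+j} ≈ 0.005972·ρ^j; need ρ^j ≤ 1e-13/0.005972 = 1.67448e-11.
j ≥ ln(1.67448e-11)/ln(0.6966) = -24.8129/-0.36154 = 68.631.
So 69 more iterations are needed.

69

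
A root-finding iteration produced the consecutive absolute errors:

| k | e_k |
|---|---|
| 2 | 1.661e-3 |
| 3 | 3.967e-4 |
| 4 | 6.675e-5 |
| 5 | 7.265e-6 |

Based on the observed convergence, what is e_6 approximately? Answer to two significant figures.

First estimate the order: p ≈ ln(e_5/e_4) / ln(e_4/e_3) = ln(7.265e-6/6.675e-5)/ln(6.675e-5/3.967e-4) = ln(0.108839)/ln(0.168263) ≈ 1.2444.
Then e_6 ≈ e_5·(e_5/e_4)^p = 7.265e-6·(0.108839)^1.2444 = 7.265e-6·0.0632958 ≈ 4.598e-07.

4.6e-7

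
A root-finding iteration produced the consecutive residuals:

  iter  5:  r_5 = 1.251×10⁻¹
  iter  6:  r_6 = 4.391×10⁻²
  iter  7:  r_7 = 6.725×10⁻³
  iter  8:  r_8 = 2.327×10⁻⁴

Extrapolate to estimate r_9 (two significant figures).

First estimate the order: p ≈ ln(r_8/r_7) / ln(r_7/r_6) = ln(2.327×10⁻⁴/6.725×10⁻³)/ln(6.725×10⁻³/4.391×10⁻²) = ln(0.0346022)/ln(0.153154) ≈ 1.7928.
Then r_9 ≈ r_8·(r_8/r_7)^p = 2.327×10⁻⁴·(0.0346022)^1.7928 = 2.327×10⁻⁴·0.00240384 ≈ 5.594e-07.

5.6e-7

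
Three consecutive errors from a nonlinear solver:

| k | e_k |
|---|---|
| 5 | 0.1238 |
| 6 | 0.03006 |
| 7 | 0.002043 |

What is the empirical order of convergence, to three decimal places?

1.900

p ≈ ln(e_7/e_6) / ln(e_6/e_5)
  = ln(0.002043/0.03006) / ln(0.03006/0.1238)
  = ln(0.0679641) / ln(0.242811)
  = -2.688776 / -1.415472 ≈ 1.899561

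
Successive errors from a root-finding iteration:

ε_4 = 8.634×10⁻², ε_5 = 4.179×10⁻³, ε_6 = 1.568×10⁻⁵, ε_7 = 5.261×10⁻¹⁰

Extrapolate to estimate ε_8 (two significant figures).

First estimate the order: p ≈ ln(ε_7/ε_6) / ln(ε_6/ε_5) = ln(5.261×10⁻¹⁰/1.568×10⁻⁵)/ln(1.568×10⁻⁵/4.179×10⁻³) = ln(3.35523e-05)/ln(0.00375209) ≈ 1.8445.
Then ε_8 ≈ ε_7·(ε_7/ε_6)^p = 5.261×10⁻¹⁰·(3.35523e-05)^1.8445 = 5.261×10⁻¹⁰·5.58721e-09 ≈ 2.939e-18.

2.9e-18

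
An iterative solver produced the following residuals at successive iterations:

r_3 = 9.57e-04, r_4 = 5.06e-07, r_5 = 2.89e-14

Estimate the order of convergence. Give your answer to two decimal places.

2.21

p ≈ ln(r_5/r_4) / ln(r_4/r_3)
  = ln(2.89e-14/5.06e-07) / ln(5.06e-07/9.57e-04)
  = ln(5.71146e-08) / ln(0.000528736)
  = -16.67821 / -7.54502 ≈ 2.21049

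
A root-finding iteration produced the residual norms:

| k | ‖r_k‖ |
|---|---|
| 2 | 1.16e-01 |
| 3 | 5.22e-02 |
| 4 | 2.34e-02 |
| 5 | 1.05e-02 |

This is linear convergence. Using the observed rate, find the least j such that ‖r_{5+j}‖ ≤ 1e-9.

21

Rate ρ ≈ ‖r_5‖/‖r_4‖ = 1.05e-02/2.34e-02 = 0.4487.
After j more steps, ‖r_{5+j}‖ ≈ 1.05e-02·ρ^j; need ρ^j ≤ 1e-9/1.05e-02 = 9.52381e-08.
j ≥ ln(9.52381e-08)/ln(0.4487) = -16.1669/-0.80140 = 20.173.
So 21 more iterations are needed.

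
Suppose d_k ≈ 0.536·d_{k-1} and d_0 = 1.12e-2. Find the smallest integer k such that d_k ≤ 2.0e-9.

25

After k steps, d_k ≈ 1.12e-2·0.536^k.
Need 0.536^k ≤ 2.0e-9/1.12e-2 = 1.78571e-07.
k ≥ ln(1.78571e-07)/ln(0.536) = -15.5383/-0.62362 = 24.916.
Smallest integer k = 25.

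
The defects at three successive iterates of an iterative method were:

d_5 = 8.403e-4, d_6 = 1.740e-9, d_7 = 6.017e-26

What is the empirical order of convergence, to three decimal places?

p ≈ ln(d_7/d_6) / ln(d_6/d_5)
  = ln(6.017e-26/1.740e-9) / ln(1.740e-9/8.403e-4)
  = ln(3.45805e-17) / ln(2.07069e-06)
  = -37.903242 / -13.087629 ≈ 2.896112

2.896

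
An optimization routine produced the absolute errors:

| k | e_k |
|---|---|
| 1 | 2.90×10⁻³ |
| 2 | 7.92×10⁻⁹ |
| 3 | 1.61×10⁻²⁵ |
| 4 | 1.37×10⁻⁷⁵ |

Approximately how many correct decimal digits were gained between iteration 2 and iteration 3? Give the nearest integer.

17

Digits gained ≈ log₁₀(e_2/e_3) = log₁₀(7.92×10⁻⁹/1.61×10⁻²⁵) = log₁₀(4.91925e+16) ≈ 16.692.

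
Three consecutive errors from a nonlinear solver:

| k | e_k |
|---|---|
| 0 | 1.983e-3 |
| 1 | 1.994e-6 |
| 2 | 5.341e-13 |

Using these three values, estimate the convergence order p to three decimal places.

p ≈ ln(e_2/e_1) / ln(e_1/e_0)
  = ln(5.341e-13/1.994e-6) / ln(1.994e-6/1.983e-3)
  = ln(2.67854e-07) / ln(0.00100555)
  = -15.132824 / -6.902221 ≈ 2.192457

2.192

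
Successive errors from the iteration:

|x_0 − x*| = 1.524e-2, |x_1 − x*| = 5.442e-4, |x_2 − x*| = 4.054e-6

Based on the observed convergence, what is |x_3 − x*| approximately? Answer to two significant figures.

First estimate the order: p ≈ ln(|x_2 − x*|/|x_1 − x*|) / ln(|x_1 − x*|/|x_0 − x*|) = ln(4.054e-6/5.442e-4)/ln(5.442e-4/1.524e-2) = ln(0.00744947)/ln(0.0357087) ≈ 1.4703.
Then |x_3 − x*| ≈ |x_2 − x*|·(|x_2 − x*|/|x_1 − x*|)^p = 4.054e-6·(0.00744947)^1.4703 = 4.054e-6·0.00074368 ≈ 3.015e-09.

3.0e-9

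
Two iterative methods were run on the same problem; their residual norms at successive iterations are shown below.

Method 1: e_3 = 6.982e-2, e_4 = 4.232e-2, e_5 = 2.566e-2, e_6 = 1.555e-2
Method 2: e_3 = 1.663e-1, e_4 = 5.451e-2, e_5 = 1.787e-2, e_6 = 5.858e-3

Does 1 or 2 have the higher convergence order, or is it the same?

same

Method 1: p ≈ ln(1.555e-2/2.566e-2)/ln(2.566e-2/4.232e-2) ≈ 1.00.
Method 2: p ≈ ln(5.858e-3/1.787e-2)/ln(1.787e-2/5.451e-2) ≈ 1.00.
Both orders ≈ 1.0 — effectively the same.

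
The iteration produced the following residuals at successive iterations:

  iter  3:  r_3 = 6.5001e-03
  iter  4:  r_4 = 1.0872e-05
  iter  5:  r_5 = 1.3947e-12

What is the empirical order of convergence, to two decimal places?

2.48

p ≈ ln(r_5/r_4) / ln(r_4/r_3)
  = ln(1.3947e-12/1.0872e-05) / ln(1.0872e-05/6.5001e-03)
  = ln(1.28284e-07) / ln(0.00167259)
  = -15.86902 / -6.39338 ≈ 2.48210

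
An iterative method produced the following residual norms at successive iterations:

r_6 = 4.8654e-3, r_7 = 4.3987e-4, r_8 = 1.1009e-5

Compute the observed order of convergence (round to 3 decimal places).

p ≈ ln(r_8/r_7) / ln(r_7/r_6)
  = ln(1.1009e-5/4.3987e-4) / ln(4.3987e-4/4.8654e-3)
  = ln(0.0250278) / ln(0.0904078)
  = -3.687768 / -2.403425 ≈ 1.534380

1.534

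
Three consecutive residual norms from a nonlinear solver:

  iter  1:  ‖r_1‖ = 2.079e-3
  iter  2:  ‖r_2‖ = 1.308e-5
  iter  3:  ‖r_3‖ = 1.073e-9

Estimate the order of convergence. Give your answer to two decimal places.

p ≈ ln(‖r_3‖/‖r_2‖) / ln(‖r_2‖/‖r_1‖)
  = ln(1.073e-9/1.308e-5) / ln(1.308e-5/2.079e-3)
  = ln(8.20336e-05) / ln(0.00629149)
  = -9.40838 / -5.06856 ≈ 1.85622

1.86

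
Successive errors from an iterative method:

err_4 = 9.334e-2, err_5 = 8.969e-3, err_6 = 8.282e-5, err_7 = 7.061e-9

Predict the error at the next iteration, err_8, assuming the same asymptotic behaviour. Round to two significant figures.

5.1e-17

First estimate the order: p ≈ ln(err_7/err_6) / ln(err_6/err_5) = ln(7.061e-9/8.282e-5)/ln(8.282e-5/8.969e-3) = ln(8.52572e-05)/ln(0.00923403) ≈ 2.0000.
Then err_8 ≈ err_7·(err_7/err_6)^p = 7.061e-9·(8.52572e-05)^2.0000 = 7.061e-9·7.26879e-09 ≈ 5.132e-17.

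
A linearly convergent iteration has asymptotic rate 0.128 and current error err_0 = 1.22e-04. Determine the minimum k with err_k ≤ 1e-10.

After k steps, err_k ≈ 1.22e-04·0.128^k.
Need 0.128^k ≤ 1e-10/1.22e-04 = 8.19672e-07.
k ≥ ln(8.19672e-07)/ln(0.128) = -14.0144/-2.05573 = 6.817.
Smallest integer k = 7.

7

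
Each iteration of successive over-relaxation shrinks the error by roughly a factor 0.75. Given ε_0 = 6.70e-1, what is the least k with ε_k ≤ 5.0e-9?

After k steps, ε_k ≈ 6.70e-1·0.75^k.
Need 0.75^k ≤ 5.0e-9/6.70e-1 = 7.46269e-09.
k ≥ ln(7.46269e-09)/ln(0.75) = -18.7133/-0.28768 = 65.049.
Smallest integer k = 66.

66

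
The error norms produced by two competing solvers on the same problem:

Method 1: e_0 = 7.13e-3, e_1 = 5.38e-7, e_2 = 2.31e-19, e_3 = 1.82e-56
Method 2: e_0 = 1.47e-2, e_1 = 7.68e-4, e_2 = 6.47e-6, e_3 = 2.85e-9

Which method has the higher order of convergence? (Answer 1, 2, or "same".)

1

Method 1: p ≈ ln(1.82e-56/2.31e-19)/ln(2.31e-19/5.38e-7) ≈ 3.00.
Method 2: p ≈ ln(2.85e-9/6.47e-6)/ln(6.47e-6/7.68e-4) ≈ 1.62.
Method 1 has the higher order (≈3.0 vs ≈1.6).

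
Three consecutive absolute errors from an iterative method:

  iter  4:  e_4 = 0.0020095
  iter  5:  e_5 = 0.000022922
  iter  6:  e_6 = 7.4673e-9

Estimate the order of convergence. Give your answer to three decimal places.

1.795

p ≈ ln(e_6/e_5) / ln(e_5/e_4)
  = ln(7.4673e-9/0.000022922) / ln(0.000022922/0.0020095)
  = ln(0.00032577) / ln(0.0114068)
  = -8.029319 / -4.473546 ≈ 1.794844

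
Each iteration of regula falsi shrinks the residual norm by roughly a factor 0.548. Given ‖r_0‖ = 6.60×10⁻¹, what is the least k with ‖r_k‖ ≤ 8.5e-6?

19

After k steps, ‖r_k‖ ≈ 6.60×10⁻¹·0.548^k.
Need 0.548^k ≤ 8.5e-6/6.60×10⁻¹ = 1.28788e-05.
k ≥ ln(1.28788e-05)/ln(0.548) = -11.2599/-0.60148 = 18.720.
Smallest integer k = 19.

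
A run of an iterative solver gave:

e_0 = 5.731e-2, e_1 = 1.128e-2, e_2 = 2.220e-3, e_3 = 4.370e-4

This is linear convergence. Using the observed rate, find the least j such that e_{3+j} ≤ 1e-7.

Rate ρ ≈ e_3/e_2 = 4.370e-4/2.220e-3 = 0.1968.
After j more steps, e_{3+j} ≈ 4.370e-4·ρ^j; need ρ^j ≤ 1e-7/4.370e-4 = 0.000228833.
j ≥ ln(0.000228833)/ln(0.1968) = -8.3825/-1.62557 = 5.157.
So 6 more iterations are needed.

6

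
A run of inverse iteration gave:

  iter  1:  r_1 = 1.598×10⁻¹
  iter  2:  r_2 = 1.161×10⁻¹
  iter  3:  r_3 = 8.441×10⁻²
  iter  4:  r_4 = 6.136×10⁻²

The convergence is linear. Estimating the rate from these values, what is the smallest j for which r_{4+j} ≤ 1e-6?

35

Rate ρ ≈ r_4/r_3 = 6.136×10⁻²/8.441×10⁻² = 0.7269.
After j more steps, r_{4+j} ≈ 6.136×10⁻²·ρ^j; need ρ^j ≤ 1e-6/6.136×10⁻² = 1.62973e-05.
j ≥ ln(1.62973e-05)/ln(0.7269) = -11.0245/-0.31897 = 34.563.
So 35 more iterations are needed.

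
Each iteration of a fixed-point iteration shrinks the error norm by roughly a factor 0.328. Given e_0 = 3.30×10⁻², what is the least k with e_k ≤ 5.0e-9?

After k steps, e_k ≈ 3.30×10⁻²·0.328^k.
Need 0.328^k ≤ 5.0e-9/3.30×10⁻² = 1.51515e-07.
k ≥ ln(1.51515e-07)/ln(0.328) = -15.7026/-1.11474 = 14.086.
Smallest integer k = 15.

15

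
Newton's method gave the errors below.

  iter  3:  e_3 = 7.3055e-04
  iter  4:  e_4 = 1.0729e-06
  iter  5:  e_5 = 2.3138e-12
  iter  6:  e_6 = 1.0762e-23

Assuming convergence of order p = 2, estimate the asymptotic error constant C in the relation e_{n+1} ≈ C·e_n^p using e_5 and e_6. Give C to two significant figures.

2.0

C ≈ e_6 / e_5^2
  = 1.0762e-23 / (2.3138e-12)^2
  = 1.0762e-23 / 5.35367e-24 ≈ 2.0102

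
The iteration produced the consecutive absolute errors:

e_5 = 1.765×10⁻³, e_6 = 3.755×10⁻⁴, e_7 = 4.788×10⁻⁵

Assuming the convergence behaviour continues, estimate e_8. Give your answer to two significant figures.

First estimate the order: p ≈ ln(e_7/e_6) / ln(e_6/e_5) = ln(4.788×10⁻⁵/3.755×10⁻⁴)/ln(3.755×10⁻⁴/1.765×10⁻³) = ln(0.12751)/ln(0.212748) ≈ 1.3308.
Then e_8 ≈ e_7·(e_7/e_6)^p = 4.788×10⁻⁵·(0.12751)^1.3308 = 4.788×10⁻⁵·0.0645146 ≈ 3.089e-06.

3.1e-6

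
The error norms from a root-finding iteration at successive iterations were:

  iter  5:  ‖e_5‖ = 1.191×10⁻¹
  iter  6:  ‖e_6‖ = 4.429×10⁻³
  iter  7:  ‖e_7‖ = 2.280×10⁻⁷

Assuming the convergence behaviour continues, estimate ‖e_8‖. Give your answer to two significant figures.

3.1e-20

First estimate the order: p ≈ ln(‖e_7‖/‖e_6‖) / ln(‖e_6‖/‖e_5‖) = ln(2.280×10⁻⁷/4.429×10⁻³)/ln(4.429×10⁻³/1.191×10⁻¹) = ln(5.14789e-05)/ln(0.0371872) ≈ 2.9997.
Then ‖e_8‖ ≈ ‖e_7‖·(‖e_7‖/‖e_6‖)^p = 2.280×10⁻⁷·(5.14789e-05)^2.9997 = 2.280×10⁻⁷·1.36828e-13 ≈ 3.12e-20.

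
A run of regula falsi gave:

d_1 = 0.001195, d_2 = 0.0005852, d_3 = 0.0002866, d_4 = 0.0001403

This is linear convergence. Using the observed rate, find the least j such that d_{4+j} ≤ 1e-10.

Rate ρ ≈ d_4/d_3 = 0.0001403/0.0002866 = 0.4895.
After j more steps, d_{4+j} ≈ 0.0001403·ρ^j; need ρ^j ≤ 1e-10/0.0001403 = 7.12758e-07.
j ≥ ln(7.12758e-07)/ln(0.4895) = -14.1541/-0.71437 = 19.813.
So 20 more iterations are needed.

20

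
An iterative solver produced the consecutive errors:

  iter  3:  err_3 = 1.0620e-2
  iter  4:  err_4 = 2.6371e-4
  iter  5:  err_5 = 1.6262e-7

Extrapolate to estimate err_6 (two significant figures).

6.2e-14

First estimate the order: p ≈ ln(err_5/err_4) / ln(err_4/err_3) = ln(1.6262e-7/2.6371e-4)/ln(2.6371e-4/1.0620e-2) = ln(0.000616662)/ln(0.0248315) ≈ 2.0000.
Then err_6 ≈ err_5·(err_5/err_4)^p = 1.6262e-7·(0.000616662)^2.0000 = 1.6262e-7·3.80272e-07 ≈ 6.184e-14.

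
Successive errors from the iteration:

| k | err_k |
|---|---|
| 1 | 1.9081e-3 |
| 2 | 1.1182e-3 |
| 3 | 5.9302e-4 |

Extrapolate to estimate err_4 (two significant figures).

First estimate the order: p ≈ ln(err_3/err_2) / ln(err_2/err_1) = ln(5.9302e-4/1.1182e-3)/ln(1.1182e-3/1.9081e-3) = ln(0.530334)/ln(0.586028) ≈ 1.1869.
Then err_4 ≈ err_3·(err_3/err_2)^p = 5.9302e-4·(0.530334)^1.1869 = 5.9302e-4·0.471051 ≈ 0.0002793.

2.8e-4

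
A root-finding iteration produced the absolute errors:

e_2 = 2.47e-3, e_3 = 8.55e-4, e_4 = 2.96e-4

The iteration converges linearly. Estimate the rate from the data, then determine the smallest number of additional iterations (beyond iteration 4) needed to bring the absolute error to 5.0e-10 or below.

13

Rate ρ ≈ e_4/e_3 = 2.96e-4/8.55e-4 = 0.3462.
After j more steps, e_{4+j} ≈ 2.96e-4·ρ^j; need ρ^j ≤ 5.0e-10/2.96e-4 = 1.68919e-06.
j ≥ ln(1.68919e-06)/ln(0.3462) = -13.2913/-1.06074 = 12.530.
So 13 more iterations are needed.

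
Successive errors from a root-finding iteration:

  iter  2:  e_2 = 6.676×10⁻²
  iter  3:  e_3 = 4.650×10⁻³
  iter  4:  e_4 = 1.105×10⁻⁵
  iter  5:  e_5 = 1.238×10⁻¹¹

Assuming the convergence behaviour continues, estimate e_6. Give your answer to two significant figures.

First estimate the order: p ≈ ln(e_5/e_4) / ln(e_4/e_3) = ln(1.238×10⁻¹¹/1.105×10⁻⁵)/ln(1.105×10⁻⁵/4.650×10⁻³) = ln(1.12036e-06)/ln(0.00237634) ≈ 2.2677.
Then e_6 ≈ e_5·(e_5/e_4)^p = 1.238×10⁻¹¹·(1.12036e-06)^2.2677 = 1.238×10⁻¹¹·3.20426e-14 ≈ 3.967e-25.

4.0e-25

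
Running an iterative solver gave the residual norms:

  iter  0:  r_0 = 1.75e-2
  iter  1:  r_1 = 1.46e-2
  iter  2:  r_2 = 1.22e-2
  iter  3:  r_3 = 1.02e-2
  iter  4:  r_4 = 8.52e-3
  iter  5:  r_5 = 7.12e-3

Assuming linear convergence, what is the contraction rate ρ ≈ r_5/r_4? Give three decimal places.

ρ ≈ r_5/r_4 = 7.12e-3/8.52e-3 = 0.83568

0.836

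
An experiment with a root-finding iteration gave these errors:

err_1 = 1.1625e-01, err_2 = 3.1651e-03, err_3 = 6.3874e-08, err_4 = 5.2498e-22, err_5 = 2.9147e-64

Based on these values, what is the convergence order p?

3

Consecutive ratios: err_5/err_4 = 2.9147e-64/5.2498e-22 = 5.55202e-43, err_4/err_3 = 5.2498e-22/6.3874e-08 = 8.21899e-15.
p ≈ ln(5.55202e-43)/ln(8.21899e-15) = -97.2970/-32.4323 ≈ 3.00.
So the convergence is cubic (order 3).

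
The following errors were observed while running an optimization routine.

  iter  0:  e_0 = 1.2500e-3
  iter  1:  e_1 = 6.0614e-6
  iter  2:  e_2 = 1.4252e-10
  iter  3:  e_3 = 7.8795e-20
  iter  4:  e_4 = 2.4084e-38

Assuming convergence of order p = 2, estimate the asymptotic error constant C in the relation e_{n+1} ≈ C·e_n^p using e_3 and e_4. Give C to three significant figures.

3.88

C ≈ e_4 / e_3^2
  = 2.4084e-38 / (7.8795e-20)^2
  = 2.4084e-38 / 6.20865e-39 ≈ 3.8791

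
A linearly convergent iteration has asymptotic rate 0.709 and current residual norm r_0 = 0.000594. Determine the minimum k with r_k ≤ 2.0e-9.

37

After k steps, r_k ≈ 0.000594·0.709^k.
Need 0.709^k ≤ 2.0e-9/0.000594 = 3.367e-06.
k ≥ ln(3.367e-06)/ln(0.709) = -12.6015/-0.34390 = 36.643.
Smallest integer k = 37.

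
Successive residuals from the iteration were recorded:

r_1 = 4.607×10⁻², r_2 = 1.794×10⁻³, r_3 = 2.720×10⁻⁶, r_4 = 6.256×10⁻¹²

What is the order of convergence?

Consecutive ratios: r_4/r_3 = 6.256×10⁻¹²/2.720×10⁻⁶ = 2.3e-06, r_3/r_2 = 2.720×10⁻⁶/1.794×10⁻³ = 0.00151616.
p ≈ ln(2.3e-06)/ln(0.00151616) = -12.9826/-6.4916 ≈ 2.00.
So the convergence is quadratic (order 2).

2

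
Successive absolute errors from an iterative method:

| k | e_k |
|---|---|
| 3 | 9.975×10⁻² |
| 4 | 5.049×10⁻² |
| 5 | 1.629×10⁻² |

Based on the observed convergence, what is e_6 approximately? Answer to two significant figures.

First estimate the order: p ≈ ln(e_5/e_4) / ln(e_4/e_3) = ln(1.629×10⁻²/5.049×10⁻²)/ln(5.049×10⁻²/9.975×10⁻²) = ln(0.322638)/ln(0.506165) ≈ 1.6614.
Then e_6 ≈ e_5·(e_5/e_4)^p = 1.629×10⁻²·(0.322638)^1.6614 = 1.629×10⁻²·0.152679 ≈ 0.002487.

2.5e-3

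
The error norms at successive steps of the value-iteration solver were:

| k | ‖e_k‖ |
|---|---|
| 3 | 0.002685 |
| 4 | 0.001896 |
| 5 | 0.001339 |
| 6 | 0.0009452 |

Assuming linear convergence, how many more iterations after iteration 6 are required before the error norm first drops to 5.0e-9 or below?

35

Rate ρ ≈ ‖e_6‖/‖e_5‖ = 0.0009452/0.001339 = 0.7059.
After j more steps, ‖e_{6+j}‖ ≈ 0.0009452·ρ^j; need ρ^j ≤ 5.0e-9/0.0009452 = 5.28989e-06.
j ≥ ln(5.28989e-06)/ln(0.7059) = -12.1497/-0.34828 = 34.885.
So 35 more iterations are needed.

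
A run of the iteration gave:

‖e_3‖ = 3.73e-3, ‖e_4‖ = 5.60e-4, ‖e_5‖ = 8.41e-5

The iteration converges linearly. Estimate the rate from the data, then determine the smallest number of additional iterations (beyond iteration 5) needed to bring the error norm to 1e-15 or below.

Rate ρ ≈ ‖e_5‖/‖e_4‖ = 8.41e-5/5.60e-4 = 0.1502.
After j more steps, ‖e_{5+j}‖ ≈ 8.41e-5·ρ^j; need ρ^j ≤ 1e-15/8.41e-5 = 1.18906e-11.
j ≥ ln(1.18906e-11)/ln(0.1502) = -25.1553/-1.89579 = 13.269.
So 14 more iterations are needed.

14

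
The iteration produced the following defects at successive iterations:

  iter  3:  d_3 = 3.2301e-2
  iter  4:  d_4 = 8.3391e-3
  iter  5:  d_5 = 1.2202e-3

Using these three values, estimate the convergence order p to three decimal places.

1.419

p ≈ ln(d_5/d_4) / ln(d_4/d_3)
  = ln(1.2202e-3/8.3391e-3) / ln(8.3391e-3/3.2301e-2)
  = ln(0.146323) / ln(0.258168)
  = -1.921939 / -1.354145 ≈ 1.419301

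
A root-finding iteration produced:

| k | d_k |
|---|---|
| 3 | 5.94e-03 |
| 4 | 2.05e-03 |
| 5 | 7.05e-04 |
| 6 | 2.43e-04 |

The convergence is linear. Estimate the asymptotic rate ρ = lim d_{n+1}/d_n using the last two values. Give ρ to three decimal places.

0.345

ρ ≈ d_6/d_5 = 2.43e-04/7.05e-04 = 0.34468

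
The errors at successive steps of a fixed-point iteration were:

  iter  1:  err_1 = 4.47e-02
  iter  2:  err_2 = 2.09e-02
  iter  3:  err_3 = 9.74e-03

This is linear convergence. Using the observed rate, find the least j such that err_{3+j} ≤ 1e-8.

19

Rate ρ ≈ err_3/err_2 = 9.74e-03/2.09e-02 = 0.4660.
After j more steps, err_{3+j} ≈ 9.74e-03·ρ^j; need ρ^j ≤ 1e-8/9.74e-03 = 1.02669e-06.
j ≥ ln(1.02669e-06)/ln(0.4660) = -13.7892/-0.76357 = 18.059.
So 19 more iterations are needed.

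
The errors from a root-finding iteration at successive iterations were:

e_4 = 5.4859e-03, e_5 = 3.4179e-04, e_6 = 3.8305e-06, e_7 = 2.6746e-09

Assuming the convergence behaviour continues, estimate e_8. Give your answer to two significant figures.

First estimate the order: p ≈ ln(e_7/e_6) / ln(e_6/e_5) = ln(2.6746e-09/3.8305e-06)/ln(3.8305e-06/3.4179e-04) = ln(0.000698238)/ln(0.0112072) ≈ 1.6180.
Then e_8 ≈ e_7·(e_7/e_6)^p = 2.6746e-09·(0.000698238)^1.6180 = 2.6746e-09·7.82704e-06 ≈ 2.093e-14.

2.1e-14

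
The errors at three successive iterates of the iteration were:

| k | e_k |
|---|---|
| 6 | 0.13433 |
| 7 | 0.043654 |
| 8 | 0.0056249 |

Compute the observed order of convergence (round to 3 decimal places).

1.823

p ≈ ln(e_8/e_7) / ln(e_7/e_6)
  = ln(0.0056249/0.043654) / ln(0.043654/0.13433)
  = ln(0.128852) / ln(0.324976)
  = -2.049091 / -1.124004 ≈ 1.823028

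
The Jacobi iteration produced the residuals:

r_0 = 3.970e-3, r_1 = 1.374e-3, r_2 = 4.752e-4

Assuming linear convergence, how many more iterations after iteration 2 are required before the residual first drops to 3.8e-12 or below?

18

Rate ρ ≈ r_2/r_1 = 4.752e-4/1.374e-3 = 0.3459.
After j more steps, r_{2+j} ≈ 4.752e-4·ρ^j; need ρ^j ≤ 3.8e-12/4.752e-4 = 7.99663e-09.
j ≥ ln(7.99663e-09)/ln(0.3459) = -18.6442/-1.06161 = 17.562.
So 18 more iterations are needed.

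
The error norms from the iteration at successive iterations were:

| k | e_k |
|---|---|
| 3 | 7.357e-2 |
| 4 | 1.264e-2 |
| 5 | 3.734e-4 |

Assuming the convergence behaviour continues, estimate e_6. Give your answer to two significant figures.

3.3e-7

First estimate the order: p ≈ ln(e_5/e_4) / ln(e_4/e_3) = ln(3.734e-4/1.264e-2)/ln(1.264e-2/7.357e-2) = ln(0.0295411)/ln(0.171809) ≈ 1.9996.
Then e_6 ≈ e_5·(e_5/e_4)^p = 3.734e-4·(0.0295411)^1.9996 = 3.734e-4·0.000873907 ≈ 3.263e-07.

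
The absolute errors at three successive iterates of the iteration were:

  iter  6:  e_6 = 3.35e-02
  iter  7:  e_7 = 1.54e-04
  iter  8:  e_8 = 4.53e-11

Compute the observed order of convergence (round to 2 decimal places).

2.79

p ≈ ln(e_8/e_7) / ln(e_7/e_6)
  = ln(4.53e-11/1.54e-04) / ln(1.54e-04/3.35e-02)
  = ln(2.94156e-07) / ln(0.00459701)
  = -15.03916 / -5.38235 ≈ 2.79416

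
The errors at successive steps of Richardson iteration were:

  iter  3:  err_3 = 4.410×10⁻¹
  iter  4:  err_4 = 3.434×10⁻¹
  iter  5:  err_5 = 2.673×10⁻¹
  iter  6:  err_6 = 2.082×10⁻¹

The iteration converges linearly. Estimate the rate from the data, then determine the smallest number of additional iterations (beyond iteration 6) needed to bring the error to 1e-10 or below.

86

Rate ρ ≈ err_6/err_5 = 2.082×10⁻¹/2.673×10⁻¹ = 0.7789.
After j more steps, err_{6+j} ≈ 2.082×10⁻¹·ρ^j; need ρ^j ≤ 1e-10/2.082×10⁻¹ = 4.80307e-10.
j ≥ ln(4.80307e-10)/ln(0.7789) = -21.4566/-0.24987 = 85.871.
So 86 more iterations are needed.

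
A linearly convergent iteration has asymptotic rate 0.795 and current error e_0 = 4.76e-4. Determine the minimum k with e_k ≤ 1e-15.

118

After k steps, e_k ≈ 4.76e-4·0.795^k.
Need 0.795^k ≤ 1e-15/4.76e-4 = 2.10084e-12.
k ≥ ln(2.10084e-12)/ln(0.795) = -26.8887/-0.22941 = 117.208.
Smallest integer k = 118.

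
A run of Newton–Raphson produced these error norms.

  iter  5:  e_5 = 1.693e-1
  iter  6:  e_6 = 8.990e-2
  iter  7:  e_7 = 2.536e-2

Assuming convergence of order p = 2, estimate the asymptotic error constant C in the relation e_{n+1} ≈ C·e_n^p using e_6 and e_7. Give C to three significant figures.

3.14

C ≈ e_7 / e_6^2
  = 2.536e-2 / (8.990e-2)^2
  = 2.536e-2 / 0.00808201 ≈ 3.1378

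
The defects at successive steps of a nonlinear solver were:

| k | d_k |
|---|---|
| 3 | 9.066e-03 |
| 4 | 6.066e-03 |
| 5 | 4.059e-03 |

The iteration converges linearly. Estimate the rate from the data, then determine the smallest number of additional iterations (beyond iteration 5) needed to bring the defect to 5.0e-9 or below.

Rate ρ ≈ d_5/d_4 = 4.059e-03/6.066e-03 = 0.6691.
After j more steps, d_{5+j} ≈ 4.059e-03·ρ^j; need ρ^j ≤ 5.0e-9/4.059e-03 = 1.23183e-06.
j ≥ ln(1.23183e-06)/ln(0.6691) = -13.6070/-0.40182 = 33.863.
So 34 more iterations are needed.

34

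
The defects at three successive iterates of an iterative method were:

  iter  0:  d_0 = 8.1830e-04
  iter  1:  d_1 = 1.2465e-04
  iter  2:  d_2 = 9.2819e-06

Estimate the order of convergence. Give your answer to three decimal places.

p ≈ ln(d_2/d_1) / ln(d_1/d_0)
  = ln(9.2819e-06/1.2465e-04) / ln(1.2465e-04/8.1830e-04)
  = ln(0.0744637) / ln(0.152328)
  = -2.597444 / -1.881719 ≈ 1.380357

1.380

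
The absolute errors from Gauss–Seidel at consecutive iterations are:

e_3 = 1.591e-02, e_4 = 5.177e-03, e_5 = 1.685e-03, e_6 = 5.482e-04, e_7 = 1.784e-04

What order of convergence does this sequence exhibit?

Consecutive ratios: e_7/e_6 = 1.784e-04/5.482e-04 = 0.325429, e_6/e_5 = 5.482e-04/1.685e-03 = 0.325341.
p ≈ ln(0.325429)/ln(0.325341) = -1.1226/-1.1229 ≈ 1.00.
So the convergence is linear (order 1).

1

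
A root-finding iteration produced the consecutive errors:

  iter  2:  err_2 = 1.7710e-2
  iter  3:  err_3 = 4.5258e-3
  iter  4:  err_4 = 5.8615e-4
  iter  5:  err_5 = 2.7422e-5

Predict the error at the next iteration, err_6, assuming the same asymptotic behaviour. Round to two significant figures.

First estimate the order: p ≈ ln(err_5/err_4) / ln(err_4/err_3) = ln(2.7422e-5/5.8615e-4)/ln(5.8615e-4/4.5258e-3) = ln(0.0467832)/ln(0.129513) ≈ 1.4982.
Then err_6 ≈ err_5·(err_5/err_4)^p = 2.7422e-5·(0.0467832)^1.4982 = 2.7422e-5·0.0101749 ≈ 2.79e-07.

2.8e-7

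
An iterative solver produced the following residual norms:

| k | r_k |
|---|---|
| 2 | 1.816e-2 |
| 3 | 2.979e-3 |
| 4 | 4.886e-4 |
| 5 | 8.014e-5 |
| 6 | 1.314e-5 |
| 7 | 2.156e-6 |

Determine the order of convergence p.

Consecutive ratios: r_7/r_6 = 2.156e-6/1.314e-5 = 0.164079, r_6/r_5 = 1.314e-5/8.014e-5 = 0.163963.
p ≈ ln(0.164079)/ln(0.163963) = -1.8074/-1.8081 ≈ 1.00.
So the convergence is linear (order 1).

1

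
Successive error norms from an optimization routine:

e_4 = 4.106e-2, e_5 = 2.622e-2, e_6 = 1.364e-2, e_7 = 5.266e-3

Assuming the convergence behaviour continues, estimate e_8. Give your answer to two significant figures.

1.3e-3

First estimate the order: p ≈ ln(e_7/e_6) / ln(e_6/e_5) = ln(5.266e-3/1.364e-2)/ln(1.364e-2/2.622e-2) = ln(0.38607)/ln(0.520214) ≈ 1.4563.
Then e_8 ≈ e_7·(e_7/e_6)^p = 5.266e-3·(0.38607)^1.4563 = 5.266e-3·0.25007 ≈ 0.001317.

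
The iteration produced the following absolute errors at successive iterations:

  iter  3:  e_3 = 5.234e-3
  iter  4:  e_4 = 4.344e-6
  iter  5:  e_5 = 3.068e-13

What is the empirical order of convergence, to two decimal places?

p ≈ ln(e_5/e_4) / ln(e_4/e_3)
  = ln(3.068e-13/4.344e-6) / ln(4.344e-6/5.234e-3)
  = ln(7.06262e-08) / ln(0.000829958)
  = -16.46586 / -7.09414 ≈ 2.32105

2.32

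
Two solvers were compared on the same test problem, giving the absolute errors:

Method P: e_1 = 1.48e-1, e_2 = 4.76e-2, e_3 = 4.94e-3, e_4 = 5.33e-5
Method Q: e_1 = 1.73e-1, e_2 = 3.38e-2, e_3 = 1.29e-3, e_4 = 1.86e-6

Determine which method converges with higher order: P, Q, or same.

same

Method P: p ≈ ln(5.33e-5/4.94e-3)/ln(4.94e-3/4.76e-2) ≈ 2.00.
Method Q: p ≈ ln(1.86e-6/1.29e-3)/ln(1.29e-3/3.38e-2) ≈ 2.00.
Both orders ≈ 2.0 — effectively the same.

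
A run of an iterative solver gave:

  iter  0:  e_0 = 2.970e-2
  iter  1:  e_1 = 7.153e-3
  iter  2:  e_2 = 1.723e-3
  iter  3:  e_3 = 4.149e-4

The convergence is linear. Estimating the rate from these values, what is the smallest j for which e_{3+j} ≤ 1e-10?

11

Rate ρ ≈ e_3/e_2 = 4.149e-4/1.723e-3 = 0.2408.
After j more steps, e_{3+j} ≈ 4.149e-4·ρ^j; need ρ^j ≤ 1e-10/4.149e-4 = 2.41022e-07.
j ≥ ln(2.41022e-07)/ln(0.2408) = -15.2384/-1.42379 = 10.703.
So 11 more iterations are needed.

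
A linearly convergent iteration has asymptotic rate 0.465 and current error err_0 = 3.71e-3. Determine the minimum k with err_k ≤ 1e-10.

23

After k steps, err_k ≈ 3.71e-3·0.465^k.
Need 0.465^k ≤ 1e-10/3.71e-3 = 2.69542e-08.
k ≥ ln(2.69542e-08)/ln(0.465) = -17.4291/-0.76572 = 22.762.
Smallest integer k = 23.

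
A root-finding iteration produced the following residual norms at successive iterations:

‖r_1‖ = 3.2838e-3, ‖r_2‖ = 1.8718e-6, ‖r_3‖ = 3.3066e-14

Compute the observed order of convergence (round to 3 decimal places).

2.390

p ≈ ln(‖r_3‖/‖r_2‖) / ln(‖r_2‖/‖r_1‖)
  = ln(3.3066e-14/1.8718e-6) / ln(1.8718e-6/3.2838e-3)
  = ln(1.76653e-08) / ln(0.00057001)
  = -17.851664 / -7.469857 ≈ 2.389827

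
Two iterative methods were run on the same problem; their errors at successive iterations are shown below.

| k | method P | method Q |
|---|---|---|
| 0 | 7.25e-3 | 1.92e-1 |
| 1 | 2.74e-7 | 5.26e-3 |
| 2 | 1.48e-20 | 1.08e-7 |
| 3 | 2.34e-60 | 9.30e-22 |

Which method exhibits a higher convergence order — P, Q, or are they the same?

same

Method P: p ≈ ln(2.34e-60/1.48e-20)/ln(1.48e-20/2.74e-7) ≈ 3.00.
Method Q: p ≈ ln(9.30e-22/1.08e-7)/ln(1.08e-7/5.26e-3) ≈ 3.00.
Both orders ≈ 3.0 — effectively the same.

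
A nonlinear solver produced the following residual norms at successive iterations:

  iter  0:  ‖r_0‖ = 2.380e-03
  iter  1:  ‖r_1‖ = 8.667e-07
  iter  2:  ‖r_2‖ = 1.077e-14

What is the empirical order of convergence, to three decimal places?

2.299

p ≈ ln(‖r_2‖/‖r_1‖) / ln(‖r_1‖/‖r_0‖)
  = ln(1.077e-14/8.667e-07) / ln(8.667e-07/2.380e-03)
  = ln(1.24264e-08) / ln(0.00036416)
  = -18.203443 / -7.917917 ≈ 2.299019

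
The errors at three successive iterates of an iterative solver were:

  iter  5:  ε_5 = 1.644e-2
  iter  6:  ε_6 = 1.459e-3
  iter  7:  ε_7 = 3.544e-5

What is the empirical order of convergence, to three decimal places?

p ≈ ln(ε_7/ε_6) / ln(ε_6/ε_5)
  = ln(3.544e-5/1.459e-3) / ln(1.459e-3/1.644e-2)
  = ln(0.0242906) / ln(0.088747)
  = -3.717666 / -2.421966 ≈ 1.534979

1.535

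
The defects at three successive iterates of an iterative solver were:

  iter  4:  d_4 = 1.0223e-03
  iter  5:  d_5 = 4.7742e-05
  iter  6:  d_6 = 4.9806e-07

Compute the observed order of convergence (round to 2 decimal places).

p ≈ ln(d_6/d_5) / ln(d_5/d_4)
  = ln(4.9806e-07/4.7742e-05) / ln(4.7742e-05/1.0223e-03)
  = ln(0.0104323) / ln(0.0467006)
  = -4.56285 / -3.06400 ≈ 1.48918

1.49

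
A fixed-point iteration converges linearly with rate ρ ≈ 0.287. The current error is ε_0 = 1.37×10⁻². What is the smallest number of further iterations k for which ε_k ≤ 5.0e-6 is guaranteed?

After k steps, ε_k ≈ 1.37×10⁻²·0.287^k.
Need 0.287^k ≤ 5.0e-6/1.37×10⁻² = 0.000364964.
k ≥ ln(0.000364964)/ln(0.287) = -7.9157/-1.24827 = 6.341.
Smallest integer k = 7.

7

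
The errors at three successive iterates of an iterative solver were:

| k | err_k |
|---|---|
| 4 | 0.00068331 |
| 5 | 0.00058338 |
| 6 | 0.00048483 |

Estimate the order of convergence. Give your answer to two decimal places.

p ≈ ln(err_6/err_5) / ln(err_5/err_4)
  = ln(0.00048483/0.00058338) / ln(0.00058338/0.00068331)
  = ln(0.831071) / ln(0.853756)
  = -0.18504 / -0.15811 ≈ 1.17032

1.17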